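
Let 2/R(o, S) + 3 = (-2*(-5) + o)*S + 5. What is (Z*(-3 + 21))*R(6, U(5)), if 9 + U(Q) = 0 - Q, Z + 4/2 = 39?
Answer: -6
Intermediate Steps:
Z = 37 (Z = -2 + 39 = 37)
U(Q) = -9 - Q (U(Q) = -9 + (0 - Q) = -9 - Q)
R(o, S) = 2/(2 + S*(10 + o)) (R(o, S) = 2/(-3 + ((-2*(-5) + o)*S + 5)) = 2/(-3 + ((10 + o)*S + 5)) = 2/(-3 + (S*(10 + o) + 5)) = 2/(-3 + (5 + S*(10 + o))) = 2/(2 + S*(10 + o)))
(Z*(-3 + 21))*R(6, U(5)) = (37*(-3 + 21))*(2/(2 + 10*(-9 - 1*5) + (-9 - 1*5)*6)) = (37*18)*(2/(2 + 10*(-9 - 5) + (-9 - 5)*6)) = 666*(2/(2 + 10*(-14) - 14*6)) = 666*(2/(2 - 140 - 84)) = 666*(2/(-222)) = 666*(2*(-1/222)) = 666*(-1/111) = -6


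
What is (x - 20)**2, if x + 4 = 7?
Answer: 289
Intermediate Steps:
x = 3 (x = -4 + 7 = 3)
(x - 20)**2 = (3 - 20)**2 = (-17)**2 = 289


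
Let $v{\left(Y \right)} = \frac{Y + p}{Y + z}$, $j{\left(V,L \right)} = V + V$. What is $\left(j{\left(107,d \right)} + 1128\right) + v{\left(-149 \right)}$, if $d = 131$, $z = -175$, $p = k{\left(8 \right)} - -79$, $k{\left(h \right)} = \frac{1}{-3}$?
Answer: $\frac{1304635}{972} \approx 1342.2$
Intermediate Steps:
$k{\left(h \right)} = - \frac{1}{3}$
$p = \frac{236}{3}$ ($p = - \frac{1}{3} - -79 = - \frac{1}{3} + 79 = \frac{236}{3} \approx 78.667$)
$j{\left(V,L \right)} = 2 V$
$v{\left(Y \right)} = \frac{\frac{236}{3} + Y}{-175 + Y}$ ($v{\left(Y \right)} = \frac{Y + \frac{236}{3}}{Y - 175} = \frac{\frac{236}{3} + Y}{-175 + Y}$)
$\left(j{\left(107,d \right)} + 1128\right) + v{\left(-149 \right)} = \left(2 \cdot 107 + 1128\right) + \frac{\frac{236}{3} - 149}{-175 - 149} = \left(214 + 1128\right) + \frac{1}{-324} \left(- \frac{211}{3}\right) = 1342 - - \frac{211}{972} = 1342 + \frac{211}{972} = \frac{1304635}{972}$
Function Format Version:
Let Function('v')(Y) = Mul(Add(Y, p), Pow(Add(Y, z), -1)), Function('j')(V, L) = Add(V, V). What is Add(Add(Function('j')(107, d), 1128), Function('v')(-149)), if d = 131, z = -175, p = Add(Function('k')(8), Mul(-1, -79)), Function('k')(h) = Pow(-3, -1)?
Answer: Rational(1304635, 972) ≈ 1342.2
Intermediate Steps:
Function('k')(h) = Rational(-1, 3)
p = Rational(236, 3) (p = Add(Rational(-1, 3), Mul(-1, -79)) = Add(Rational(-1, 3), 79) = Rational(236, 3) ≈ 78.667)
Function('j')(V, L) = Mul(2, V)
Function('v')(Y) = Mul(Pow(Add(-175, Y), -1), Add(Rational(236, 3), Y)) (Function('v')(Y) = Mul(Add(Y, Rational(236, 3)), Pow(Add(Y, -175), -1)) = Mul(Add(Rational(236, 3), Y), Pow(Add(-175, Y), -1)) = Mul(Pow(Add(-175, Y), -1), Add(Rational(236, 3), Y)))
Add(Add(Function('j')(107, d), 1128), Function('v')(-149)) = Add(Add(Mul(2, 107), 1128), Mul(Pow(Add(-175, -149), -1), Add(Rational(236, 3), -149))) = Add(Add(214, 1128), Mul(Pow(-324, -1), Rational(-211, 3))) = Add(1342, Mul(Rational(-1, 324), Rational(-211, 3))) = Add(1342, Rational(211, 972)) = Rational(1304635, 972)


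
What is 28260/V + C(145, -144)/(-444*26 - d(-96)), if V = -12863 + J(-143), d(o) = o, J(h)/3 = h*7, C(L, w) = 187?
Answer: -163243711/90816984 ≈ -1.7975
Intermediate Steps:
J(h) = 21*h (J(h) = 3*(h*7) = 3*(7*h) = 21*h)
V = -15866 (V = -12863 + 21*(-143) = -12863 - 3003 = -15866)
28260/V + C(145, -144)/(-444*26 - d(-96)) = 28260/(-15866) + 187/(-444*26 - 1*(-96)) = 28260*(-1/15866) + 187/(-11544 + 96) = -14130/7933 + 187/(-11448) = -14130/7933 + 187*(-1/11448) = -14130/7933 - 187/11448 = -163243711/90816984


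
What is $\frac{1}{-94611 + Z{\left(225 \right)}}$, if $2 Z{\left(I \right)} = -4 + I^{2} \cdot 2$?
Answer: $- \frac{1}{43988} \approx -2.2733 \cdot 10^{-5}$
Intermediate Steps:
$Z{\left(I \right)} = -2 + I^{2}$ ($Z{\left(I \right)} = \frac{-4 + I^{2} \cdot 2}{2} = \frac{-4 + 2 I^{2}}{2} = -2 + I^{2}$)
$\frac{1}{-94611 + Z{\left(225 \right)}} = \frac{1}{-94611 - \left(2 - 225^{2}\right)} = \frac{1}{-94611 + \left(-2 + 50625\right)} = \frac{1}{-94611 + 50623} = \frac{1}{-43988} = - \frac{1}{43988}$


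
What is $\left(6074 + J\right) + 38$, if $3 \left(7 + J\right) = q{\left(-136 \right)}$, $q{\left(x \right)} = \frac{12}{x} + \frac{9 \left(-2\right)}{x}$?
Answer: $\frac{415141}{68} \approx 6105.0$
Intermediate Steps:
$q{\left(x \right)} = - \frac{6}{x}$ ($q{\left(x \right)} = \frac{12}{x} - \frac{18}{x} = - \frac{6}{x}$)
$J = - \frac{475}{68}$ ($J = -7 + \frac{\left(-6\right) \frac{1}{-136}}{3} = -7 + \frac{\left(-6\right) \left(- \frac{1}{136}\right)}{3} = -7 + \frac{1}{3} \cdot \frac{3}{68} = -7 + \frac{1}{68} = - \frac{475}{68} \approx -6.9853$)
$\left(6074 + J\right) + 38 = \left(6074 - \frac{475}{68}\right) + 38 = \frac{412557}{68} + 38 = \frac{415141}{68}$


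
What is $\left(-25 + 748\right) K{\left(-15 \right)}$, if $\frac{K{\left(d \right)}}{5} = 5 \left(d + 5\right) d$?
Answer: $2711250$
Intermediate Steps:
$K{\left(d \right)} = 5 d \left(25 + 5 d\right)$ ($K{\left(d \right)} = 5 \cdot 5 \left(d + 5\right) d = 5 \cdot 5 \left(5 + d\right) d = 5 \left(25 + 5 d\right) d = 5 d \left(25 + 5 d\right)$)
$\left(-25 + 748\right) K{\left(-15 \right)} = \left(-25 + 748\right) 25 \left(-15\right) \left(5 - 15\right) = 723 \cdot 25 \left(-15\right) \left(-10\right) = 723 \cdot 3750 = 2711250$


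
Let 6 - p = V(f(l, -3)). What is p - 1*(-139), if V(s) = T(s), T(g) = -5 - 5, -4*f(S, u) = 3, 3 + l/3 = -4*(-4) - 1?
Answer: 155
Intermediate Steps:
l = 36 (l = -9 + 3*(-4*(-4) - 1) = -9 + 3*(16 - 1) = -9 + 3*15 = -9 + 45 = 36)
f(S, u) = -¾ (f(S, u) = -¼*3 = -¾)
T(g) = -10
V(s) = -10
p = 16 (p = 6 - 1*(-10) = 6 + 10 = 16)
p - 1*(-139) = 16 - 1*(-139) = 16 + 139 = 155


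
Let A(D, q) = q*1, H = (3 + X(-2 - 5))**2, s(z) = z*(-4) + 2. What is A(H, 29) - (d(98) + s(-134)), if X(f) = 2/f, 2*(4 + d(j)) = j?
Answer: -554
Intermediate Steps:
d(j) = -4 + j/2
s(z) = 2 - 4*z (s(z) = -4*z + 2 = 2 - 4*z)
H = 361/49 (H = (3 + 2/(-2 - 5))**2 = (3 + 2/(-7))**2 = (3 + 2*(-1/7))**2 = (3 - 2/7)**2 = (19/7)**2 = 361/49 ≈ 7.3673)
A(D, q) = q
A(H, 29) - (d(98) + s(-134)) = 29 - ((-4 + (1/2)*98) + (2 - 4*(-134))) = 29 - ((-4 + 49) + (2 + 536)) = 29 - (45 + 538) = 29 - 1*583 = 29 - 583 = -554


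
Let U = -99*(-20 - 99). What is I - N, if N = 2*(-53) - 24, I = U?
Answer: 11911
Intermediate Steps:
U = 11781 (U = -99*(-119) = 11781)
I = 11781
N = -130 (N = -106 - 24 = -130)
I - N = 11781 - 1*(-130) = 11781 + 130 = 11911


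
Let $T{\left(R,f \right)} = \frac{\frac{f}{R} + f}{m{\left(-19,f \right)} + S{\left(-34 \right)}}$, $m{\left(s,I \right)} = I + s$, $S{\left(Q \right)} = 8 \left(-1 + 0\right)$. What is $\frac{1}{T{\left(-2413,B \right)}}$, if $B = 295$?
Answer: $\frac{2413}{2655} \approx 0.90885$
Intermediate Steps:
$S{\left(Q \right)} = -8$ ($S{\left(Q \right)} = 8 \left(-1\right) = -8$)
$T{\left(R,f \right)} = \frac{f + \frac{f}{R}}{-27 + f}$ ($T{\left(R,f \right)} = \frac{\frac{f}{R} + f}{\left(f - 19\right) - 8} = \frac{f + \frac{f}{R}}{\left(-19 + f\right) - 8} = \frac{f + \frac{f}{R}}{-27 + f}$)
$\frac{1}{T{\left(-2413,B \right)}} = \frac{1}{295 \frac{1}{-2413} \frac{1}{-27 + 295} \left(1 - 2413\right)} = \frac{1}{295 \left(- \frac{1}{2413}\right) \frac{1}{268} \left(-2412\right)} = \frac{1}{\frac{2655}{2413}} = \frac{2413}{2655}$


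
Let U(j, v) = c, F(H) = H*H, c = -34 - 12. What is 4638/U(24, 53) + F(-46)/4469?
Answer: -10314943/102787 ≈ -100.35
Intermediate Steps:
c = -46
F(H) = H**2
U(j, v) = -46
4638/U(24, 53) + F(-46)/4469 = 4638/(-46) + (-46)**2/4469 = 4638*(-1/46) + 2116*(1/4469) = -2319/23 + 2116/4469 = -10314943/102787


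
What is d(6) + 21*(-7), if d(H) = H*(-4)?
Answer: -171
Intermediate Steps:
d(H) = -4*H
d(6) + 21*(-7) = -4*6 + 21*(-7) = -24 - 147 = -171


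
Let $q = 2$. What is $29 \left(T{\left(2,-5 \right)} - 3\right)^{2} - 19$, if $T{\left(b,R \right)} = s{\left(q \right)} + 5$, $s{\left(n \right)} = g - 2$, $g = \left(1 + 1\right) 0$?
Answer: $-19$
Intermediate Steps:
$g = 0$ ($g = 2 \cdot 0 = 0$)
$s{\left(n \right)} = -2$ ($s{\left(n \right)} = 0 - 2 = -2$)
$T{\left(b,R \right)} = 3$ ($T{\left(b,R \right)} = -2 + 5 = 3$)
$29 \left(T{\left(2,-5 \right)} - 3\right)^{2} - 19 = 29 \left(3 - 3\right)^{2} - 19 = 29 \cdot 0^{2} - 19 = 29 \cdot 0 - 19 = 0 - 19 = -19$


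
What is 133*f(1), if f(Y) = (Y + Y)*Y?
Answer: 266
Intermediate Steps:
f(Y) = 2*Y² (f(Y) = (2*Y)*Y = 2*Y²)
133*f(1) = 133*(2*1²) = 133*(2*1) = 133*2 = 266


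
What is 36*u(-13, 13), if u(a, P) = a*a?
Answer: 6084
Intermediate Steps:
u(a, P) = a²
36*u(-13, 13) = 36*(-13)² = 36*169 = 6084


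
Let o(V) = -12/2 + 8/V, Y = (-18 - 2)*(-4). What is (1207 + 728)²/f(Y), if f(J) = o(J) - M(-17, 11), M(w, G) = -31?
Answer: 37442250/251 ≈ 1.4917e+5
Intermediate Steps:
Y = 80 (Y = -20*(-4) = 80)
o(V) = -6 + 8/V (o(V) = -12*½ + 8/V = -6 + 8/V)
f(J) = 25 + 8/J (f(J) = (-6 + 8/J) - 1*(-31) = (-6 + 8/J) + 31 = 25 + 8/J)
(1207 + 728)²/f(Y) = (1207 + 728)²/(25 + 8/80) = 1935²/(25 + 8*(1/80)) = 3744225/(25 + ⅒) = 3744225/(251/10) = 3744225*(10/251) = 37442250/251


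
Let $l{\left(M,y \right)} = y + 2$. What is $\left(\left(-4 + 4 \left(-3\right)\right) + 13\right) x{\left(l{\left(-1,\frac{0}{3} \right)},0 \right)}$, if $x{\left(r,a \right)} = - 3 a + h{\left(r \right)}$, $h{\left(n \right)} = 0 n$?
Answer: $0$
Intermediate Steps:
$h{\left(n \right)} = 0$
$l{\left(M,y \right)} = 2 + y$
$x{\left(r,a \right)} = - 3 a$ ($x{\left(r,a \right)} = - 3 a + 0 = - 3 a$)
$\left(\left(-4 + 4 \left(-3\right)\right) + 13\right) x{\left(l{\left(-1,\frac{0}{3} \right)},0 \right)} = \left(\left(-4 + 4 \left(-3\right)\right) + 13\right) \left(\left(-3\right) 0\right) = \left(\left(-4 - 12\right) + 13\right) 0 = \left(-16 + 13\right) 0 = \left(-3\right) 0 = 0$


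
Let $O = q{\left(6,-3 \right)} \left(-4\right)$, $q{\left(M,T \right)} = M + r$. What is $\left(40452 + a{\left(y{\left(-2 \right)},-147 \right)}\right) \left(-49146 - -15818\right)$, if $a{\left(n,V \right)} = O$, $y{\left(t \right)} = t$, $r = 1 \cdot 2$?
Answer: $-1347117760$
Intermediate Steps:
$r = 2$
$q{\left(M,T \right)} = 2 + M$ ($q{\left(M,T \right)} = M + 2 = 2 + M$)
$O = -32$ ($O = \left(2 + 6\right) \left(-4\right) = 8 \left(-4\right) = -32$)
$a{\left(n,V \right)} = -32$
$\left(40452 + a{\left(y{\left(-2 \right)},-147 \right)}\right) \left(-49146 - -15818\right) = \left(40452 - 32\right) \left(-49146 - -15818\right) = 40420 \left(-49146 + 15818\right) = 40420 \left(-33328\right) = -1347117760$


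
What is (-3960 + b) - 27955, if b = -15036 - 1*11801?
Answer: -58752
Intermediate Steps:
b = -26837 (b = -15036 - 11801 = -26837)
(-3960 + b) - 27955 = (-3960 - 26837) - 27955 = -30797 - 27955 = -58752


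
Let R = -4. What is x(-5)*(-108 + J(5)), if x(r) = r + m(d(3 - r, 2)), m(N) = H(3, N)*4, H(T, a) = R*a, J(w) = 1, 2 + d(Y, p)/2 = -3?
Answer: -16585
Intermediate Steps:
d(Y, p) = -10 (d(Y, p) = -4 + 2*(-3) = -4 - 6 = -10)
H(T, a) = -4*a
m(N) = -16*N (m(N) = -4*N*4 = -16*N)
x(r) = 160 + r (x(r) = r - 16*(-10) = r + 160 = 160 + r)
x(-5)*(-108 + J(5)) = (160 - 5)*(-108 + 1) = 155*(-107) = -16585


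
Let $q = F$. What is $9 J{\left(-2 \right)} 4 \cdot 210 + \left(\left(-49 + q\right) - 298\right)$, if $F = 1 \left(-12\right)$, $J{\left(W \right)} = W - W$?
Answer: $-359$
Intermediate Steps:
$J{\left(W \right)} = 0$
$F = -12$
$q = -12$
$9 J{\left(-2 \right)} 4 \cdot 210 + \left(\left(-49 + q\right) - 298\right) = 9 \cdot 0 \cdot 4 \cdot 210 - 359 = 0 \cdot 4 \cdot 210 - 359 = 0 \cdot 210 - 359 = 0 - 359 = -359$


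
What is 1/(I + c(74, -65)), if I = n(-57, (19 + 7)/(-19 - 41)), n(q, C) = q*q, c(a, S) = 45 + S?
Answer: 1/3229 ≈ 0.00030969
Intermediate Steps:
n(q, C) = q²
I = 3249 (I = (-57)² = 3249)
1/(I + c(74, -65)) = 1/(3249 + (45 - 65)) = 1/(3249 - 20) = 1/3229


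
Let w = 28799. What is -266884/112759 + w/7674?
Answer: 1199278625/865312566 ≈ 1.3859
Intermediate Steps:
-266884/112759 + w/7674 = -266884/112759 + 28799/7674 = 1199278625/865312566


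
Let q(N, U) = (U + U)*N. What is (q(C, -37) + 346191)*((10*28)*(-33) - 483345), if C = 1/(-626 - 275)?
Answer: -153646209306525/901 ≈ -1.7053e+11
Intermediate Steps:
C = -1/901 (C = 1/(-901) = -1/901 ≈ -0.0011099)
q(N, U) = 2*N*U (q(N, U) = (2*U)*N = 2*N*U)
(q(C, -37) + 346191)*((10*28)*(-33) - 483345) = (2*(-1/901)*(-37) + 346191)*((10*28)*(-33) - 483345) = (74/901 + 346191)*(280*(-33) - 483345) = 311918165*(-9240 - 483345)/901 = (311918165/901)*(-492585) = -153646209306525/901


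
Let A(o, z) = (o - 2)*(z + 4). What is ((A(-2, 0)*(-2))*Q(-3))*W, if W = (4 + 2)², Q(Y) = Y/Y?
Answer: 1152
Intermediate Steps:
A(o, z) = (-2 + o)*(4 + z)
Q(Y) = 1
W = 36 (W = 6² = 36)
((A(-2, 0)*(-2))*Q(-3))*W = (((-8 - 2*0 + 4*(-2) - 2*0)*(-2))*1)*36 = (((-8 + 0 - 8 + 0)*(-2))*1)*36 = (-16*(-2)*1)*36 = (32*1)*36 = 32*36 = 1152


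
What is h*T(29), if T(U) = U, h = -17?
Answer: -493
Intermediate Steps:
h*T(29) = -17*29 = -493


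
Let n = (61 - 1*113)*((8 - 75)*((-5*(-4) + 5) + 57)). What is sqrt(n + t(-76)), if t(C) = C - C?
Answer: 2*sqrt(71422) ≈ 534.50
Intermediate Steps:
t(C) = 0
n = 285688 (n = (61 - 113)*(-67*((20 + 5) + 57)) = -(-3484)*(25 + 57) = -(-3484)*82 = -52*(-5494) = 285688)
sqrt(n + t(-76)) = sqrt(285688 + 0) = sqrt(285688) = 2*sqrt(71422)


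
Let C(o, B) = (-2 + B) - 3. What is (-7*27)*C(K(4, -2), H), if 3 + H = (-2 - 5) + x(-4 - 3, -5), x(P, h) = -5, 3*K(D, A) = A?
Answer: 3780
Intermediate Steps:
K(D, A) = A/3
H = -15 (H = -3 + ((-2 - 5) - 5) = -3 + (-7 - 5) = -3 - 12 = -15)
C(o, B) = -5 + B
(-7*27)*C(K(4, -2), H) = (-7*27)*(-5 - 15) = -189*(-20) = 3780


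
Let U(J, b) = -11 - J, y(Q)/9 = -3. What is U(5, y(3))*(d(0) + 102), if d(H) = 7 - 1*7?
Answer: -1632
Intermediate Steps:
y(Q) = -27 (y(Q) = 9*(-3) = -27)
d(H) = 0 (d(H) = 7 - 7 = 0)
U(5, y(3))*(d(0) + 102) = (-11 - 1*5)*(0 + 102) = (-11 - 5)*102 = -16*102 = -1632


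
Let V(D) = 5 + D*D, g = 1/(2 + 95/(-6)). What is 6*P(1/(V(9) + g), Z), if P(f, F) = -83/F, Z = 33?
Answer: -166/11 ≈ -15.091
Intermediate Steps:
g = -6/83 (g = 1/(2 + 95*(-1/6)) = 1/(2 - 95/6) = 1/(-83/6) = -6/83 ≈ -0.072289)
V(D) = 5 + D**2
6*P(1/(V(9) + g), Z) = 6*(-83/33) = -166/11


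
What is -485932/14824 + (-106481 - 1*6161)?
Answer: -417572735/3706 ≈ -1.1267e+5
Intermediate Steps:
-485932/14824 + (-106481 - 1*6161) = -485932*1/14824 + (-106481 - 6161) = -121483/3706 - 112642 = -417572735/3706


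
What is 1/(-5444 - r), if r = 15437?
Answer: -1/20881 ≈ -4.7890e-5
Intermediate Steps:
1/(-5444 - r) = 1/(-5444 - 1*15437) = 1/(-5444 - 15437) = 1/(-20881) = -1/20881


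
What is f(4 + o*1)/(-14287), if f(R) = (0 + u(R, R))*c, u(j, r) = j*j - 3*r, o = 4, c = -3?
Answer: 120/14287 ≈ 0.0083992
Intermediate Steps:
u(j, r) = j² - 3*r
f(R) = -3*R² + 9*R (f(R) = (0 + (R² - 3*R))*(-3) = (R² - 3*R)*(-3) = -3*R² + 9*R)
f(4 + o*1)/(-14287) = (3*(4 + 4*1)*(3 - (4 + 4*1)))/(-14287) = (3*(4 + 4)*(3 - (4 + 4)))*(-1/14287) = (3*8*(3 - 1*8))*(-1/14287) = (3*8*(3 - 8))*(-1/14287) = (3*8*(-5))*(-1/14287) = -120*(-1/14287) = 120/14287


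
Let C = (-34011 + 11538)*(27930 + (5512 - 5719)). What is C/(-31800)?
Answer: 207672993/10600 ≈ 19592.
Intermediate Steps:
C = -623018979 (C = -22473*(27930 - 207) = -22473*27723 = -623018979)
C/(-31800) = -623018979/(-31800) = -623018979*(-1/31800) = 207672993/10600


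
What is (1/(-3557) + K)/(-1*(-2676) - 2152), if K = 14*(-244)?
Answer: -12150713/1863868 ≈ -6.5191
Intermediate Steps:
K = -3416
(1/(-3557) + K)/(-1*(-2676) - 2152) = (1/(-3557) - 3416)/(-1*(-2676) - 2152) = (-1/3557 - 3416)/(2676 - 2152) = -12150713/3557/524 = -12150713/3557*1/524 = -12150713/1863868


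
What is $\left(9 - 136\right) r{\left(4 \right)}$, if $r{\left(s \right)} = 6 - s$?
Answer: $-254$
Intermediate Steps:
$\left(9 - 136\right) r{\left(4 \right)} = \left(9 - 136\right) \left(6 - 4\right) = - 127 \left(6 - 4\right) = \left(-127\right) 2 = -254$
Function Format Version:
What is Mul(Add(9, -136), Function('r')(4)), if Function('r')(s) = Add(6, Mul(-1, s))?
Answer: -254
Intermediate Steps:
Mul(Add(9, -136), Function('r')(4)) = Mul(Add(9, -136), Add(6, Mul(-1, 4))) = Mul(-127, Add(6, -4)) = Mul(-127, 2) = -254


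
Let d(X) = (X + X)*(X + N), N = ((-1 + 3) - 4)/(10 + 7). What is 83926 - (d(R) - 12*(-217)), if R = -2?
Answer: 1382330/17 ≈ 81314.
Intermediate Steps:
N = -2/17 (N = (2 - 4)/17 = -2*1/17 = -2/17 ≈ -0.11765)
d(X) = 2*X*(-2/17 + X) (d(X) = (X + X)*(X - 2/17) = (2*X)*(-2/17 + X) = 2*X*(-2/17 + X))
83926 - (d(R) - 12*(-217)) = 83926 - ((2/17)*(-2)*(-2 + 17*(-2)) - 12*(-217)) = 83926 - ((2/17)*(-2)*(-2 - 34) + 2604) = 83926 - ((2/17)*(-2)*(-36) + 2604) = 83926 - (144/17 + 2604) = 83926 - 1*44412/17 = 83926 - 44412/17 = 1382330/17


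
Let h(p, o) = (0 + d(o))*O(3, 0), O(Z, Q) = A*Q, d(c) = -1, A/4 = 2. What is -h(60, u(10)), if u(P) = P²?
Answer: 0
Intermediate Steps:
A = 8 (A = 4*2 = 8)
O(Z, Q) = 8*Q
h(p, o) = 0 (h(p, o) = (0 - 1)*(8*0) = -1*0 = 0)
-h(60, u(10)) = -1*0 = 0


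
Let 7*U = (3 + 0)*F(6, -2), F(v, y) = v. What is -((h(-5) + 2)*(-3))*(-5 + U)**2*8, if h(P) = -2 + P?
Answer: -34680/49 ≈ -707.75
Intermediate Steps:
U = 18/7 (U = ((3 + 0)*6)/7 = (3*6)/7 = (1/7)*18 = 18/7 ≈ 2.5714)
-((h(-5) + 2)*(-3))*(-5 + U)**2*8 = -(((-2 - 5) + 2)*(-3))*(-5 + 18/7)**2*8 = -((-7 + 2)*(-3))*(-17/7)**2*8 = --5*(-3)*(289/49)*8 = -15*(289/49)*8 = -4335*8/49 = -1*34680/49 = -34680/49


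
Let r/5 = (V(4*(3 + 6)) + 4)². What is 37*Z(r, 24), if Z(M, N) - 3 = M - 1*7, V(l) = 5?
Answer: 14837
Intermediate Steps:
r = 405 (r = 5*(5 + 4)² = 5*9² = 5*81 = 405)
Z(M, N) = -4 + M (Z(M, N) = 3 + (M - 1*7) = 3 + (M - 7) = 3 + (-7 + M) = -4 + M)
37*Z(r, 24) = 37*(-4 + 405) = 37*401 = 14837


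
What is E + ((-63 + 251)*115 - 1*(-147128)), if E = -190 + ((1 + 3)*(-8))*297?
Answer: 159054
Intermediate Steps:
E = -9694 (E = -190 + (4*(-8))*297 = -190 - 32*297 = -190 - 9504 = -9694)
E + ((-63 + 251)*115 - 1*(-147128)) = -9694 + ((-63 + 251)*115 - 1*(-147128)) = -9694 + (188*115 + 147128) = -9694 + (21620 + 147128) = -9694 + 168748 = 159054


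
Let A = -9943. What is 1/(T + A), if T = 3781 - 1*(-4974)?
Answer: -1/1188 ≈ -0.00084175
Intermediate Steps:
T = 8755 (T = 3781 + 4974 = 8755)
1/(T + A) = 1/(8755 - 9943) = 1/(-1188) = -1/1188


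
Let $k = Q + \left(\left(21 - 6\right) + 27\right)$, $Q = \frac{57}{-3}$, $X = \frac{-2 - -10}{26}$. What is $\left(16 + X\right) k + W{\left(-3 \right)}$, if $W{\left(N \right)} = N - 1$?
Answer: $\frac{4824}{13} \approx 371.08$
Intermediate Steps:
$W{\left(N \right)} = -1 + N$
$X = \frac{4}{13}$ ($X = \left(-2 + 10\right) \frac{1}{26} = 8 \cdot \frac{1}{26} = \frac{4}{13} \approx 0.30769$)
$Q = -19$ ($Q = 57 \left(- \frac{1}{3}\right) = -19$)
$k = 23$ ($k = -19 + \left(\left(21 - 6\right) + 27\right) = -19 + \left(15 + 27\right) = -19 + 42 = 23$)
$\left(16 + X\right) k + W{\left(-3 \right)} = \left(16 + \frac{4}{13}\right) 23 - 4 = \frac{212}{13} \cdot 23 - 4 = \frac{4876}{13} - 4 = \frac{4824}{13}$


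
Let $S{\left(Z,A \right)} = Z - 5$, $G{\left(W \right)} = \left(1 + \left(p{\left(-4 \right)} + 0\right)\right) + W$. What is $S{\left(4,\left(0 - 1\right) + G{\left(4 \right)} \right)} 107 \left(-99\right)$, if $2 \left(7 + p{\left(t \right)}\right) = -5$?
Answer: $10593$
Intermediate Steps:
$p{\left(t \right)} = - \frac{19}{2}$ ($p{\left(t \right)} = -7 + \frac{1}{2} \left(-5\right) = -7 - \frac{5}{2} = - \frac{19}{2}$)
$G{\left(W \right)} = - \frac{17}{2} + W$ ($G{\left(W \right)} = \left(1 + \left(- \frac{19}{2} + 0\right)\right) + W = \left(1 - \frac{19}{2}\right) + W = - \frac{17}{2} + W$)
$S{\left(Z,A \right)} = -5 + Z$
$S{\left(4,\left(0 - 1\right) + G{\left(4 \right)} \right)} 107 \left(-99\right) = \left(-5 + 4\right) 107 \left(-99\right) = \left(-1\right) 107 \left(-99\right) = \left(-107\right) \left(-99\right) = 10593$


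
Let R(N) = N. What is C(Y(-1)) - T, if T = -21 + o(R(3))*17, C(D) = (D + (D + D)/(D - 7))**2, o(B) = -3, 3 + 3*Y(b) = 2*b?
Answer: 112012/1521 ≈ 73.644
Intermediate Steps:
Y(b) = -1 + 2*b/3 (Y(b) = -1 + (2*b)/3 = -1 + 2*b/3)
C(D) = (D + 2*D/(-7 + D))**2 (C(D) = (D + (2*D)/(-7 + D))**2 = (D + 2*D/(-7 + D))**2)
T = -72 (T = -21 - 3*17 = -21 - 51 = -72)
C(Y(-1)) - T = (-1 + (2/3)*(-1))**2*(-5 + (-1 + (2/3)*(-1)))**2/(-7 + (-1 + (2/3)*(-1)))**2 - 1*(-72) = (-1 - 2/3)**2*(-5 + (-1 - 2/3))**2/(-7 + (-1 - 2/3))**2 + 72 = (-5/3)**2*(-5 - 5/3)**2/(-7 - 5/3)**2 + 72 = 25*(-20/3)**2/(9*(-26/3)**2) + 72 = (25/9)*(9/676)*(400/9) + 72 = 2500/1521 + 72 = 112012/1521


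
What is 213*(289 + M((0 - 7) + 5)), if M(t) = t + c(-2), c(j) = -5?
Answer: 60066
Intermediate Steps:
M(t) = -5 + t (M(t) = t - 5 = -5 + t)
213*(289 + M((0 - 7) + 5)) = 213*(289 + (-5 + ((0 - 7) + 5))) = 213*(289 + (-5 + (-7 + 5))) = 213*(289 + (-5 - 2)) = 213*(289 - 7) = 213*282 = 60066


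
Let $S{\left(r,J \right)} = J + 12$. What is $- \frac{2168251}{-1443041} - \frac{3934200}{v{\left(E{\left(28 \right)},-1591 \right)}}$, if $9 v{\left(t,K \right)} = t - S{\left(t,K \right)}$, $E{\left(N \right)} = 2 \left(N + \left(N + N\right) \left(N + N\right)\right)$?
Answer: $- \frac{1086760909769}{242768621} \approx -4476.5$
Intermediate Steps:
$S{\left(r,J \right)} = 12 + J$
$E{\left(N \right)} = 2 N + 8 N^{2}$ ($E{\left(N \right)} = 2 \left(N + 2 N 2 N\right) = 2 \left(N + 4 N^{2}\right) = 2 N + 8 N^{2}$)
$v{\left(t,K \right)} = - \frac{4}{3} - \frac{K}{9} + \frac{t}{9}$ ($v{\left(t,K \right)} = \frac{t - \left(12 + K\right)}{9} = \frac{-12 + t - K}{9} = - \frac{4}{3} - \frac{K}{9} + \frac{t}{9}$)
$- \frac{2168251}{-1443041} - \frac{3934200}{v{\left(E{\left(28 \right)},-1591 \right)}} = - \frac{2168251}{-1443041} - \frac{3934200}{- \frac{4}{3} - - \frac{1591}{9} + \frac{2 \cdot 28 \left(1 + 4 \cdot 28\right)}{9}} = \left(-2168251\right) \left(- \frac{1}{1443041}\right) - \frac{3934200}{- \frac{4}{3} + \frac{1591}{9} + \frac{2 \cdot 28 \left(1 + 112\right)}{9}} = \frac{46133}{30703} - \frac{3934200}{- \frac{4}{3} + \frac{1591}{9} + \frac{2 \cdot 28 \cdot 113}{9}} = \frac{46133}{30703} - \frac{3934200}{- \frac{4}{3} + \frac{1591}{9} + \frac{1}{9} \cdot 6328} = \frac{46133}{30703} - \frac{3934200}{- \frac{4}{3} + \frac{1591}{9} + \frac{6328}{9}} = \frac{46133}{30703} - \frac{3934200}{\frac{7907}{9}} = \frac{46133}{30703} - \frac{35407800}{7907} = - \frac{1086760909769}{242768621}$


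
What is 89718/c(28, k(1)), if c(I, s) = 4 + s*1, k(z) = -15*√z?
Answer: -89718/11 ≈ -8156.2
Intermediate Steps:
c(I, s) = 4 + s
89718/c(28, k(1)) = 89718/(4 - 15*√1) = 89718/(4 - 15*1) = 89718/(4 - 15) = 89718/(-11) = 89718*(-1/11) = -89718/11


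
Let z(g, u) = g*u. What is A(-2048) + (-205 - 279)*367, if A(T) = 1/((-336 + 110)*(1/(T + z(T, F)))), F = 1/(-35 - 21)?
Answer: -140496708/791 ≈ -1.7762e+5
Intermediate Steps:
F = -1/56 (F = 1/(-56) = -1/56 ≈ -0.017857)
A(T) = -55*T/12656 (A(T) = 1/((-336 + 110)*(1/(T + T*(-1/56)))) = 1/((-226)*(1/(T - T/56))) = -55*T/56/226 = -55*T/12656)
A(-2048) + (-205 - 279)*367 = -55/12656*(-2048) + (-205 - 279)*367 = 7040/791 - 484*367 = 7040/791 - 177628 = -140496708/791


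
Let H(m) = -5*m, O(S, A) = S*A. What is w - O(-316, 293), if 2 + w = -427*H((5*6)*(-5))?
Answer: -227664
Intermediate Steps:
O(S, A) = A*S
w = -320252 (w = -2 - (-2135)*(5*6)*(-5) = -2 - (-2135)*30*(-5) = -2 - (-2135)*(-150) = -2 - 427*750 = -2 - 320250 = -320252)
w - O(-316, 293) = -320252 - 293*(-316) = -320252 - 1*(-92588) = -320252 + 92588 = -227664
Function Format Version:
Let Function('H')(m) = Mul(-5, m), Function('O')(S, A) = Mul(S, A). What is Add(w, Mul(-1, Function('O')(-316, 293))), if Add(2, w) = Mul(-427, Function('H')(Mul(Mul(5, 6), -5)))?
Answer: -227664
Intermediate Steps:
Function('O')(S, A) = Mul(A, S)
w = -320252 (w = Add(-2, Mul(-427, Mul(-5, Mul(Mul(5, 6), -5)))) = Add(-2, Mul(-427, Mul(-5, Mul(30, -5)))) = Add(-2, Mul(-427, Mul(-5, -150))) = Add(-2, Mul(-427, 750)) = Add(-2, -320250) = -320252)
Add(w, Mul(-1, Function('O')(-316, 293))) = Add(-320252, Mul(-1, Mul(293, -316))) = Add(-320252, Mul(-1, -92588)) = Add(-320252, 92588) = -227664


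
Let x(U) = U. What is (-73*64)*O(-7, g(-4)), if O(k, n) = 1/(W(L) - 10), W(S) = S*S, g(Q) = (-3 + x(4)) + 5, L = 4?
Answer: -2336/3 ≈ -778.67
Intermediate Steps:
g(Q) = 6 (g(Q) = (-3 + 4) + 5 = 1 + 5 = 6)
W(S) = S²
O(k, n) = ⅙ (O(k, n) = 1/(4² - 10) = 1/(16 - 10) = 1/6 = ⅙)
(-73*64)*O(-7, g(-4)) = -73*64*(⅙) = -4672*⅙ = -2336/3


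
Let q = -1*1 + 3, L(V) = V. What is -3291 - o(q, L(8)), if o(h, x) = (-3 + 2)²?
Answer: -3292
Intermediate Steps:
q = 2 (q = -1 + 3 = 2)
o(h, x) = 1 (o(h, x) = (-1)² = 1)
-3291 - o(q, L(8)) = -3291 - 1*1 = -3291 - 1 = -3292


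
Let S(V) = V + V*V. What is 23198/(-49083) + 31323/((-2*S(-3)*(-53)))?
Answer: 9576559/196332 ≈ 48.777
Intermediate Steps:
S(V) = V + V²
23198/(-49083) + 31323/((-2*S(-3)*(-53))) = 23198/(-49083) + 31323/((-2*(-3*(1 - 3))*(-53))) = 23198*(-1/49083) + 31323/((-2*(-3*(-2))*(-53))) = -23198/49083 + 31323/((-12*(-53))) = -23198/49083 + 31323/((-2*(-318))) = -23198/49083 + 31323/636 = -23198/49083 + 31323*(1/636) = -23198/49083 + 197/4 = 9576559/196332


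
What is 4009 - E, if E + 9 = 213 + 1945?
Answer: 1860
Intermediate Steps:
E = 2149 (E = -9 + (213 + 1945) = -9 + 2158 = 2149)
4009 - E = 4009 - 1*2149 = 4009 - 2149 = 1860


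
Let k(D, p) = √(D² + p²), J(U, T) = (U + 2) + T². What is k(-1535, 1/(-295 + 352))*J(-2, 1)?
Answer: √7655375026/57 ≈ 1535.0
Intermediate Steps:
J(U, T) = 2 + U + T² (J(U, T) = (2 + U) + T² = 2 + U + T²)
k(-1535, 1/(-295 + 352))*J(-2, 1) = √((-1535)² + (1/(-295 + 352))²)*(2 - 2 + 1²) = √(2356225 + (1/57)²)*(2 - 2 + 1) = √(2356225 + (1/57)²)*1 = √(2356225 + 1/3249)*1 = √(7655375026/3249)*1 = (√7655375026/57)*1 = √7655375026/57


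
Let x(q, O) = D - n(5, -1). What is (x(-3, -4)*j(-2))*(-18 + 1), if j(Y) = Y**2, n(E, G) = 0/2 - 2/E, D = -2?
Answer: 544/5 ≈ 108.80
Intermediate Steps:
n(E, G) = -2/E (n(E, G) = 0*(1/2) - 2/E = 0 - 2/E = -2/E)
x(q, O) = -8/5 (x(q, O) = -2 - (-2)/5 = -2 - 1*(-2/5) = -2 + 2/5 = -8/5)
(x(-3, -4)*j(-2))*(-18 + 1) = (-8/5*(-2)**2)*(-18 + 1) = -8/5*4*(-17) = -32/5*(-17) = 544/5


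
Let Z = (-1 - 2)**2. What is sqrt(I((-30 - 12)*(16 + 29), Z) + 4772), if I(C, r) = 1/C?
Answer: sqrt(1894006590)/630 ≈ 69.080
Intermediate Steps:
Z = 9 (Z = (-3)**2 = 9)
sqrt(I((-30 - 12)*(16 + 29), Z) + 4772) = sqrt(1/((-30 - 12)*(16 + 29)) + 4772) = sqrt(1/(-42*45) + 4772) = sqrt(1/(-1890) + 4772) = sqrt(-1/1890 + 4772) = sqrt(9019079/1890) = sqrt(1894006590)/630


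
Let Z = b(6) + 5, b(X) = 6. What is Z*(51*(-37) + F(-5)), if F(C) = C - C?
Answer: -20757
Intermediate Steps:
F(C) = 0
Z = 11 (Z = 6 + 5 = 11)
Z*(51*(-37) + F(-5)) = 11*(51*(-37) + 0) = 11*(-1887 + 0) = 11*(-1887) = -20757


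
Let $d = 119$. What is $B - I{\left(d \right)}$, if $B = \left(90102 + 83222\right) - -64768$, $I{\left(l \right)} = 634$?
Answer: $237458$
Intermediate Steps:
$B = 238092$ ($B = 173324 + 64768 = 238092$)
$B - I{\left(d \right)} = 238092 - 634 = 237458$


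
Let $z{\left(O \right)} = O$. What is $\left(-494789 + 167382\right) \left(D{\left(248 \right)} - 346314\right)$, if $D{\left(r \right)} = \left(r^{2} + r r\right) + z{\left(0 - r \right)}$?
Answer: $73193144478$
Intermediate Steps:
$D{\left(r \right)} = - r + 2 r^{2}$ ($D{\left(r \right)} = \left(r^{2} + r r\right) + \left(0 - r\right) = \left(r^{2} + r^{2}\right) - r = 2 r^{2} - r = - r + 2 r^{2}$)
$\left(-494789 + 167382\right) \left(D{\left(248 \right)} - 346314\right) = \left(-494789 + 167382\right) \left(248 \left(-1 + 2 \cdot 248\right) - 346314\right) = - 327407 \left(248 \left(-1 + 496\right) - 346314\right) = - 327407 \left(248 \cdot 495 - 346314\right) = - 327407 \left(122760 - 346314\right) = \left(-327407\right) \left(-223554\right) = 73193144478$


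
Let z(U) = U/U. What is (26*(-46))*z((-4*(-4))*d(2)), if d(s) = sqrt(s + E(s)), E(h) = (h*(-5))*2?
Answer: -1196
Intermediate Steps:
E(h) = -10*h (E(h) = -5*h*2 = -10*h)
d(s) = 3*sqrt(-s) (d(s) = sqrt(s - 10*s) = sqrt(-9*s) = 3*sqrt(-s))
z(U) = 1
(26*(-46))*z((-4*(-4))*d(2)) = (26*(-46))*1 = -1196*1 = -1196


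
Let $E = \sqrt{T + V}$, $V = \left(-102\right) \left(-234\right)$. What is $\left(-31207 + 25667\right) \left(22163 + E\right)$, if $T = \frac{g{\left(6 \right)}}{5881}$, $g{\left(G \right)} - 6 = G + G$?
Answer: $-122783020 - \frac{16620 \sqrt{91722510734}}{5881} \approx -1.2364 \cdot 10^{8}$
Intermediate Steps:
$g{\left(G \right)} = 6 + 2 G$ ($g{\left(G \right)} = 6 + \left(G + G\right) = 6 + 2 G$)
$T = \frac{18}{5881}$ ($T = \frac{6 + 2 \cdot 6}{5881} = \left(6 + 12\right) \frac{1}{5881} = 18 \cdot \frac{1}{5881} = \frac{18}{5881} \approx 0.0030607$)
$V = 23868$
$E = \frac{3 \sqrt{91722510734}}{5881}$ ($E = \sqrt{\frac{18}{5881} + 23868} = \sqrt{\frac{140367726}{5881}} = \frac{3 \sqrt{91722510734}}{5881} \approx 154.49$)
$\left(-31207 + 25667\right) \left(22163 + E\right) = \left(-31207 + 25667\right) \left(22163 + \frac{3 \sqrt{91722510734}}{5881}\right) = - 5540 \left(22163 + \frac{3 \sqrt{91722510734}}{5881}\right) = -122783020 - \frac{16620 \sqrt{91722510734}}{5881}$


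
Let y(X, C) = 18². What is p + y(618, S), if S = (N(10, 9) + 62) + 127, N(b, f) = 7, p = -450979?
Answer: -450655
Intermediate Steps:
S = 196 (S = (7 + 62) + 127 = 69 + 127 = 196)
y(X, C) = 324
p + y(618, S) = -450979 + 324 = -450655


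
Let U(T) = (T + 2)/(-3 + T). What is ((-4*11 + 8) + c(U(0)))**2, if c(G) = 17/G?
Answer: 15129/4 ≈ 3782.3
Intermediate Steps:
U(T) = (2 + T)/(-3 + T)
((-4*11 + 8) + c(U(0)))**2 = ((-4*11 + 8) + 17/(((2 + 0)/(-3 + 0))))**2 = ((-44 + 8) + 17/((2/(-3))))**2 = (-36 + 17/((-1/3*2)))**2 = (-36 + 17/(-2/3))**2 = (-36 + 17*(-3/2))**2 = (-36 - 51/2)**2 = (-123/2)**2 = 15129/4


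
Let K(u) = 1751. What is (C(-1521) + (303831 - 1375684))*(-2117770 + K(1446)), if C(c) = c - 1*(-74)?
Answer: 2271123192700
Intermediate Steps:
C(c) = 74 + c (C(c) = c + 74 = 74 + c)
(C(-1521) + (303831 - 1375684))*(-2117770 + K(1446)) = ((74 - 1521) + (303831 - 1375684))*(-2117770 + 1751) = (-1447 - 1071853)*(-2116019) = -1073300*(-2116019) = 2271123192700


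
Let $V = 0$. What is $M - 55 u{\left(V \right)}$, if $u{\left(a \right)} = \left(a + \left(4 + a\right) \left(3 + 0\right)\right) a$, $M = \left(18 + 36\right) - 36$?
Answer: $18$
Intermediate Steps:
$M = 18$ ($M = 54 - 36 = 18$)
$u{\left(a \right)} = a \left(12 + 4 a\right)$ ($u{\left(a \right)} = \left(a + \left(4 + a\right) 3\right) a = \left(a + \left(12 + 3 a\right)\right) a = \left(12 + 4 a\right) a = a \left(12 + 4 a\right)$)
$M - 55 u{\left(V \right)} = 18 - 55 \cdot 4 \cdot 0 \left(3 + 0\right) = 18 - 55 \cdot 4 \cdot 0 \cdot 3 = 18 - 0 = 18 + 0 = 18$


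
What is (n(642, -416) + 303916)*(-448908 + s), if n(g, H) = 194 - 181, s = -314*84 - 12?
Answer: -144456237984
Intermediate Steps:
s = -26388 (s = -26376 - 12 = -26388)
n(g, H) = 13
(n(642, -416) + 303916)*(-448908 + s) = (13 + 303916)*(-448908 - 26388) = 303929*(-475296) = -144456237984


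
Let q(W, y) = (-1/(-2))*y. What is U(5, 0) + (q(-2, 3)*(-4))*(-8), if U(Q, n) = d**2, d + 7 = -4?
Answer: 169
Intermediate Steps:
d = -11 (d = -7 - 4 = -11)
U(Q, n) = 121 (U(Q, n) = (-11)**2 = 121)
q(W, y) = y/2 (q(W, y) = (-1*(-1/2))*y = y/2)
U(5, 0) + (q(-2, 3)*(-4))*(-8) = 121 + (((1/2)*3)*(-4))*(-8) = 121 + ((3/2)*(-4))*(-8) = 121 - 6*(-8) = 121 + 48 = 169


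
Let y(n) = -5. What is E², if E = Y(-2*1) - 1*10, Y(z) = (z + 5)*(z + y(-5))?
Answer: 961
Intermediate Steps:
Y(z) = (-5 + z)*(5 + z) (Y(z) = (z + 5)*(z - 5) = (5 + z)*(-5 + z) = (-5 + z)*(5 + z))
E = -31 (E = (-25 + (-2*1)²) - 1*10 = (-25 + (-2)²) - 10 = (-25 + 4) - 10 = -21 - 10 = -31)
E² = (-31)² = 961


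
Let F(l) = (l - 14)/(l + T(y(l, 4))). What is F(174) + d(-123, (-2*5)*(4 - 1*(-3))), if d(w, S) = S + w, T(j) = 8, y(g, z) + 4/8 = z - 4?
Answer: -17483/91 ≈ -192.12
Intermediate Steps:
y(g, z) = -9/2 + z (y(g, z) = -½ + (z - 4) = -½ + (-4 + z) = -9/2 + z)
F(l) = (-14 + l)/(8 + l) (F(l) = (l - 14)/(l + 8) = (-14 + l)/(8 + l))
F(174) + d(-123, (-2*5)*(4 - 1*(-3))) = (-14 + 174)/(8 + 174) + ((-2*5)*(4 - 1*(-3)) - 123) = 160/182 + (-10*(4 + 3) - 123) = (1/182)*160 + (-10*7 - 123) = 80/91 + (-70 - 123) = 80/91 - 193 = -17483/91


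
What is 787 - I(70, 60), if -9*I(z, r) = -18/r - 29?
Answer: 70537/90 ≈ 783.74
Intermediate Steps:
I(z, r) = 29/9 + 2/r (I(z, r) = -(-18/r - 29)/9 = -(-29 - 18/r)/9 = 29/9 + 2/r)
787 - I(70, 60) = 787 - (29/9 + 2/60) = 787 - (29/9 + 2*(1/60)) = 787 - (29/9 + 1/30) = 787 - 1*293/90 = 787 - 293/90 = 70537/90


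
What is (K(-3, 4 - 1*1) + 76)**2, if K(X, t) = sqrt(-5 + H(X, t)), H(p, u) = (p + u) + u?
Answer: (76 + I*sqrt(2))**2 ≈ 5774.0 + 214.96*I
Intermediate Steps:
H(p, u) = p + 2*u
K(X, t) = sqrt(-5 + X + 2*t) (K(X, t) = sqrt(-5 + (X + 2*t)) = sqrt(-5 + X + 2*t))
(K(-3, 4 - 1*1) + 76)**2 = (sqrt(-5 - 3 + 2*(4 - 1*1)) + 76)**2 = (sqrt(-5 - 3 + 2*(4 - 1)) + 76)**2 = (sqrt(-5 - 3 + 2*3) + 76)**2 = (sqrt(-5 - 3 + 6) + 76)**2 = (sqrt(-2) + 76)**2 = (I*sqrt(2) + 76)**2 = (76 + I*sqrt(2))**2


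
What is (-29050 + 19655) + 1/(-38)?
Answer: -357011/38 ≈ -9395.0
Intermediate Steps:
(-29050 + 19655) + 1/(-38) = -9395 - 1/38 = -357011/38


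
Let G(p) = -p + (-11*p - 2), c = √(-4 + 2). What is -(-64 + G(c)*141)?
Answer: 346 + 1692*I*√2 ≈ 346.0 + 2392.8*I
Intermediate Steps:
c = I*√2 (c = √(-2) = I*√2 ≈ 1.4142*I)
G(p) = -2 - 12*p (G(p) = -p + (-2 - 11*p) = -2 - 12*p)
-(-64 + G(c)*141) = -(-64 + (-2 - 12*I*√2)*141) = -(-64 + (-282 - 1692*I*√2)) = -(-346 - 1692*I*√2) = 346 + 1692*I*√2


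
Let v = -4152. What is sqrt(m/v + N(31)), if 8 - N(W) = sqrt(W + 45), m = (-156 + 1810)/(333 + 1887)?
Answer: sqrt(1179990200665 - 295004167200*sqrt(19))/384060 ≈ 0.84734*I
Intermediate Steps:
m = 827/1110 (m = 1654/2220 = 1654*(1/2220) = 827/1110 ≈ 0.74504)
N(W) = 8 - sqrt(45 + W) (N(W) = 8 - sqrt(W + 45) = 8 - sqrt(45 + W))
sqrt(m/v + N(31)) = sqrt((827/1110)/(-4152) + (8 - sqrt(45 + 31))) = sqrt((827/1110)*(-1/4152) + (8 - sqrt(76))) = sqrt(-827/4608720 + (8 - 2*sqrt(19))) = sqrt(36868933/4608720 - 2*sqrt(19))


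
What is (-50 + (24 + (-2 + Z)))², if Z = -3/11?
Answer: 96721/121 ≈ 799.35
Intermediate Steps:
Z = -3/11 (Z = -3*1/11 = -3/11 ≈ -0.27273)
(-50 + (24 + (-2 + Z)))² = (-50 + (24 + (-2 - 3/11)))² = (-50 + (24 - 25/11))² = (-50 + 239/11)² = (-311/11)² = 96721/121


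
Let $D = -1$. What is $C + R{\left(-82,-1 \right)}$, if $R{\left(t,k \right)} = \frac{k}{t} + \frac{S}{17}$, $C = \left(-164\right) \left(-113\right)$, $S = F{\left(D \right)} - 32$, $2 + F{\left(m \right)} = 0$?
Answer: $\frac{1519461}{82} \approx 18530.0$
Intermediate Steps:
$F{\left(m \right)} = -2$ ($F{\left(m \right)} = -2 + 0 = -2$)
$S = -34$ ($S = -2 - 32 = -34$)
$C = 18532$
$R{\left(t,k \right)} = -2 + \frac{k}{t}$ ($R{\left(t,k \right)} = \frac{k}{t} - \frac{34}{17} = \frac{k}{t} - 2 = -2 + \frac{k}{t}$)
$C + R{\left(-82,-1 \right)} = 18532 - \frac{163}{82} = \frac{1519461}{82}$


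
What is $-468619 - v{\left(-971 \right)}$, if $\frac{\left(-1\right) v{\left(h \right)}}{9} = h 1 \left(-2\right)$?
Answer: $-451141$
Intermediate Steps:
$v{\left(h \right)} = 18 h$ ($v{\left(h \right)} = - 9 h 1 \left(-2\right) = - 9 h \left(-2\right) = - 9 \left(- 2 h\right) = 18 h$)
$-468619 - v{\left(-971 \right)} = -468619 - 18 \left(-971\right) = -468619 - -17478 = -468619 + 17478 = -451141$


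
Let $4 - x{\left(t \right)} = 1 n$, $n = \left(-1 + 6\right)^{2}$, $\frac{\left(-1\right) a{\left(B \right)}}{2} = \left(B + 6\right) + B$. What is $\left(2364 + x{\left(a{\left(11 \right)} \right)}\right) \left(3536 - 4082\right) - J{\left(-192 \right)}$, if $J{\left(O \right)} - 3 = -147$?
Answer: $-1279134$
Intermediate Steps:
$a{\left(B \right)} = -12 - 4 B$ ($a{\left(B \right)} = - 2 \left(\left(B + 6\right) + B\right) = - 2 \left(\left(6 + B\right) + B\right) = - 2 \left(6 + 2 B\right) = -12 - 4 B$)
$J{\left(O \right)} = -144$ ($J{\left(O \right)} = 3 - 147 = -144$)
$n = 25$ ($n = 5^{2} = 25$)
$x{\left(t \right)} = -21$ ($x{\left(t \right)} = 4 - 1 \cdot 25 = 4 - 25 = -21$)
$\left(2364 + x{\left(a{\left(11 \right)} \right)}\right) \left(3536 - 4082\right) - J{\left(-192 \right)} = \left(2364 - 21\right) \left(3536 - 4082\right) - -144 = 2343 \left(-546\right) + 144 = -1279278 + 144 = -1279134$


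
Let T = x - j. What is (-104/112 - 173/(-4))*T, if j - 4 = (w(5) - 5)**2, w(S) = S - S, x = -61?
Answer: -53325/14 ≈ -3808.9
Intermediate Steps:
w(S) = 0
j = 29 (j = 4 + (0 - 5)**2 = 4 + (-5)**2 = 4 + 25 = 29)
T = -90 (T = -61 - 1*29 = -61 - 29 = -90)
(-104/112 - 173/(-4))*T = (-104/112 - 173/(-4))*(-90) = (-104*1/112 - 173*(-1/4))*(-90) = (-13/14 + 173/4)*(-90) = (1185/28)*(-90) = -53325/14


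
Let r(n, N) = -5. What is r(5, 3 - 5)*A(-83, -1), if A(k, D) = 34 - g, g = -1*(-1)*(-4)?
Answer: -190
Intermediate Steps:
g = -4 (g = 1*(-4) = -4)
A(k, D) = 38 (A(k, D) = 34 - 1*(-4) = 34 + 4 = 38)
r(5, 3 - 5)*A(-83, -1) = -5*38 = -190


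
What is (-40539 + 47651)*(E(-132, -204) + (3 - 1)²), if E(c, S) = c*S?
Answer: 191540384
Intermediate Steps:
E(c, S) = S*c
(-40539 + 47651)*(E(-132, -204) + (3 - 1)²) = (-40539 + 47651)*(-204*(-132) + (3 - 1)²) = 7112*(26928 + 2²) = 7112*(26928 + 4) = 7112*26932 = 191540384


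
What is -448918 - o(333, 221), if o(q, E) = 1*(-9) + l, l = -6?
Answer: -448903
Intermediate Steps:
o(q, E) = -15 (o(q, E) = 1*(-9) - 6 = -9 - 6 = -15)
-448918 - o(333, 221) = -448918 - 1*(-15) = -448918 + 15 = -448903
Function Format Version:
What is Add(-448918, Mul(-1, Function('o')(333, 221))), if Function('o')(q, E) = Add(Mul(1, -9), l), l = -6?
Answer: -448903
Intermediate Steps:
Function('o')(q, E) = -15 (Function('o')(q, E) = Add(Mul(1, -9), -6) = Add(-9, -6) = -15)
Add(-448918, Mul(-1, Function('o')(333, 221))) = Add(-448918, Mul(-1, -15)) = Add(-448918, 15) = -448903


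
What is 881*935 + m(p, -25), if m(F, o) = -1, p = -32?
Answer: 823734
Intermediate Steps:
881*935 + m(p, -25) = 881*935 - 1 = 823735 - 1 = 823734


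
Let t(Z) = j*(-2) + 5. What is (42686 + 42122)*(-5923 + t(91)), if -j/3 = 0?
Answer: -501893744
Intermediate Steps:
j = 0 (j = -3*0 = 0)
t(Z) = 5 (t(Z) = 0*(-2) + 5 = 0 + 5 = 5)
(42686 + 42122)*(-5923 + t(91)) = (42686 + 42122)*(-5923 + 5) = 84808*(-5918) = -501893744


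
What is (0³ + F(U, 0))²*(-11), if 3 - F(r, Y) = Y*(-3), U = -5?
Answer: -99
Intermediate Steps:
F(r, Y) = 3 + 3*Y (F(r, Y) = 3 - Y*(-3) = 3 - (-3)*Y = 3 + 3*Y)
(0³ + F(U, 0))²*(-11) = (0³ + (3 + 3*0))²*(-11) = (0 + (3 + 0))²*(-11) = (0 + 3)²*(-11) = 3²*(-11) = 9*(-11) = -99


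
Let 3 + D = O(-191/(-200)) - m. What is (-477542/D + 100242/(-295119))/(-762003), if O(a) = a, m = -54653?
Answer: 3253556411758/273110937763401243 ≈ 1.1913e-5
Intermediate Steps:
D = 10930191/200 (D = -3 + (-191/(-200) - 1*(-54653)) = -3 + (-191*(-1/200) + 54653) = -3 + (191/200 + 54653) = -3 + 10930791/200 = 10930191/200 ≈ 54651.)
(-477542/D + 100242/(-295119))/(-762003) = (-477542/10930191/200 + 100242/(-295119))/(-762003) = (-477542*200/10930191 + 100242*(-1/295119))*(-1/762003) = (-95508400/10930191 - 11138/32791)*(-1/762003) = -3253556411758/358411893081*(-1/762003) = 3253556411758/273110937763401243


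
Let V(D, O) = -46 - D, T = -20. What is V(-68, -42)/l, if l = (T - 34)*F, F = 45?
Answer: -11/1215 ≈ -0.0090535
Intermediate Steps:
l = -2430 (l = (-20 - 34)*45 = -54*45 = -2430)
V(-68, -42)/l = (-46 - 1*(-68))/(-2430) = (-46 + 68)*(-1/2430) = 22*(-1/2430) = -11/1215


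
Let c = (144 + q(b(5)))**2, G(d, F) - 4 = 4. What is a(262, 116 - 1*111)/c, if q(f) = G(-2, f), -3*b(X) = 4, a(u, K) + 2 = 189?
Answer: 187/23104 ≈ 0.0080938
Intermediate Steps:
G(d, F) = 8 (G(d, F) = 4 + 4 = 8)
a(u, K) = 187 (a(u, K) = -2 + 189 = 187)
b(X) = -4/3 (b(X) = -1/3*4 = -4/3)
q(f) = 8
c = 23104 (c = (144 + 8)**2 = 152**2 = 23104)
a(262, 116 - 1*111)/c = 187/23104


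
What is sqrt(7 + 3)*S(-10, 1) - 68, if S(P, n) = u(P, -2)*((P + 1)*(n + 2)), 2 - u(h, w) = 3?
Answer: -68 + 27*sqrt(10) ≈ 17.382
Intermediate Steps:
u(h, w) = -1 (u(h, w) = 2 - 1*3 = 2 - 3 = -1)
S(P, n) = -(1 + P)*(2 + n) (S(P, n) = -(P + 1)*(n + 2) = -(1 + P)*(2 + n))
sqrt(7 + 3)*S(-10, 1) - 68 = sqrt(7 + 3)*(-2 - 1*1 - 2*(-10) - 1*(-10)*1) - 68 = sqrt(10)*(-2 - 1 + 20 + 10) - 68 = sqrt(10)*27 - 68 = 27*sqrt(10) - 68 = -68 + 27*sqrt(10)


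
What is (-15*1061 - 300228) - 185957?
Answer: -502100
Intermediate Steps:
(-15*1061 - 300228) - 185957 = (-15915 - 300228) - 185957 = -316143 - 185957 = -502100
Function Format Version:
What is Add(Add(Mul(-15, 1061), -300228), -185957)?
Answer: -502100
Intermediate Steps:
Add(Add(Mul(-15, 1061), -300228), -185957) = Add(Add(-15915, -300228), -185957) = Add(-316143, -185957) = -502100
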